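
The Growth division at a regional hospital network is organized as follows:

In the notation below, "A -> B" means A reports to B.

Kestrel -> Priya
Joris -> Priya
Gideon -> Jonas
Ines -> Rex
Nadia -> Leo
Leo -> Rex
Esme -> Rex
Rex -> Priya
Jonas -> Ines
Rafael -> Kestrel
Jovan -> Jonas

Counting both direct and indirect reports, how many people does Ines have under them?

3

Ines directly manages Jonas. Under Jonas: Jovan, Gideon (2). That's 3 in total.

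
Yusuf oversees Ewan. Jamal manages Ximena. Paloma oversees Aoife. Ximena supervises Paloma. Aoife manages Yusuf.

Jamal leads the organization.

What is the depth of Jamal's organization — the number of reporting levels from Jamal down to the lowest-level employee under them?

5

The longest chain under Jamal runs Jamal → Ximena → Paloma → Aoife → Yusuf → Ewan, which is 5 levels below Jamal.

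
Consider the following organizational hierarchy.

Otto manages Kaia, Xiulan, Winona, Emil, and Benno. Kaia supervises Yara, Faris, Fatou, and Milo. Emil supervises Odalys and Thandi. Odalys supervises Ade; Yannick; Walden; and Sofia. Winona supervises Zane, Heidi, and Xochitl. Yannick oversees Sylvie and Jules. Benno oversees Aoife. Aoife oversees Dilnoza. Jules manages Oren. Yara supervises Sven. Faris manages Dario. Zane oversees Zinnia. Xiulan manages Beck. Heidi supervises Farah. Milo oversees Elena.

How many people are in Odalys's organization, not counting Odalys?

Odalys directly manages Ade, Yannick, Walden, Sofia. Ade has no reports. Under Yannick: Sylvie, Jules, Oren (3). Walden has no reports. Sofia has no reports. So Odalys's organization is 4 direct reports plus everyone under them: 1 + 4 + 1 + 1 = 7.

7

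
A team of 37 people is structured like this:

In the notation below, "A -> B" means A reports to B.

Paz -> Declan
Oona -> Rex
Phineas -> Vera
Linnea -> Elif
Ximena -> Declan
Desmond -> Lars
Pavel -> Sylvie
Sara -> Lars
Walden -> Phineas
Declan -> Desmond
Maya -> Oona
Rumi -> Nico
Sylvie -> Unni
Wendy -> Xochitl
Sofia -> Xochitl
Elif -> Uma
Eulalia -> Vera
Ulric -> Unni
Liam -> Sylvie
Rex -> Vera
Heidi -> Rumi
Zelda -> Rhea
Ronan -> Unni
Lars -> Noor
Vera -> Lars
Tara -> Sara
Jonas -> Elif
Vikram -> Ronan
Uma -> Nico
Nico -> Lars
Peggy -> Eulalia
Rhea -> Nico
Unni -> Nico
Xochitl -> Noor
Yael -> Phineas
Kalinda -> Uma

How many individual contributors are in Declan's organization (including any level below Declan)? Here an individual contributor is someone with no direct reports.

2

The people in Declan's organization with no one reporting to them are Paz, Ximena. That is 2.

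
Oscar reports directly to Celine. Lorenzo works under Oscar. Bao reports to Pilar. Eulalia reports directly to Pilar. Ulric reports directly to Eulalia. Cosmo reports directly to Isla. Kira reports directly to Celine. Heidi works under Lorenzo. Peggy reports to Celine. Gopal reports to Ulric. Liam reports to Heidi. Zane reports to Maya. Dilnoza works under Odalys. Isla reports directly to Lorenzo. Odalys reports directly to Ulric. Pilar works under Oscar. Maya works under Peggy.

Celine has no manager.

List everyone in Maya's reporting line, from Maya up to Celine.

Maya reports to Peggy. Peggy reports to Celine. Celine is at the top.

Maya -> Peggy -> Celine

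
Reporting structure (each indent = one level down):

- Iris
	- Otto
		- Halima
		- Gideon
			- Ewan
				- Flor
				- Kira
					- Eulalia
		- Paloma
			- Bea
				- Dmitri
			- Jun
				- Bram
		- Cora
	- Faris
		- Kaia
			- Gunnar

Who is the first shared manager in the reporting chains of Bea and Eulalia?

Bea's chain of managers is Paloma, Otto, Iris. Eulalia's chain of managers is Kira, Ewan, Gideon, Otto, Iris. The first manager that appears in both chains is Otto.

Otto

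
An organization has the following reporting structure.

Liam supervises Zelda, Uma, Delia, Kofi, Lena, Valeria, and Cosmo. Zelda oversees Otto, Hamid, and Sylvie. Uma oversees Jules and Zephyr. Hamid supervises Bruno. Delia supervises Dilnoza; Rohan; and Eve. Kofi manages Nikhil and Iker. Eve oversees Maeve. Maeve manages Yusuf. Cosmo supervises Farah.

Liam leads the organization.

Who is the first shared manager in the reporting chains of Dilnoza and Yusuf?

Delia

Dilnoza's chain of managers is Delia, Liam. Yusuf's chain of managers is Maeve, Eve, Delia, Liam. The first manager that appears in both chains is Delia.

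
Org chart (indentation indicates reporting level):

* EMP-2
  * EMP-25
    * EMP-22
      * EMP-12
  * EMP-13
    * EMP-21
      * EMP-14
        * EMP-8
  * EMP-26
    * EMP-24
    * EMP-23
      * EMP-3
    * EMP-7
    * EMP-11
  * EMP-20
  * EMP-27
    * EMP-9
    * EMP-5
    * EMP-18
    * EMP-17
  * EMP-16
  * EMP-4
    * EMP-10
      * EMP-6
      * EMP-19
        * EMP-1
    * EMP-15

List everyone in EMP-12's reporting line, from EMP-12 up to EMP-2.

EMP-12 reports to EMP-22. EMP-22 reports to EMP-25. EMP-25 reports to EMP-2. EMP-2 is at the top.

EMP-12 -> EMP-22 -> EMP-25 -> EMP-2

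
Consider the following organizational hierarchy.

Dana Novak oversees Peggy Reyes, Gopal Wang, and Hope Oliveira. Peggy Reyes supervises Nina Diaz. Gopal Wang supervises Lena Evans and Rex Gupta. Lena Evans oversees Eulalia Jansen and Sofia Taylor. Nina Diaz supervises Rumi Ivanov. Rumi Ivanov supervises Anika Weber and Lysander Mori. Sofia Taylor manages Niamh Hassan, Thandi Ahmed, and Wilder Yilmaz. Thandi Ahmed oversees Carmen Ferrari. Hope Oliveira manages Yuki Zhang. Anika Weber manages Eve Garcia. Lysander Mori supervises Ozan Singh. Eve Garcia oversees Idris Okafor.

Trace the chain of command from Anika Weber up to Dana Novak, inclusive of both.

Anika Weber -> Rumi Ivanov -> Nina Diaz -> Peggy Reyes -> Dana Novak

Anika Weber reports to Rumi Ivanov. Rumi Ivanov reports to Nina Diaz. Nina Diaz reports to Peggy Reyes. Peggy Reyes reports to Dana Novak. Dana Novak is at the top.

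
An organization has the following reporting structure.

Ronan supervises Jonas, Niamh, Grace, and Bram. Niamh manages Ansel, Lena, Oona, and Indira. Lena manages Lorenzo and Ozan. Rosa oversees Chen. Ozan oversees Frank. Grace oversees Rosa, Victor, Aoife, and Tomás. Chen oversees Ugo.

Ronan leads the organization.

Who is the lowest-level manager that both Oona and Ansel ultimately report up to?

Oona's chain of managers is Niamh, Ronan. Ansel's chain of managers is Niamh, Ronan. The first manager that appears in both chains is Niamh.

Niamh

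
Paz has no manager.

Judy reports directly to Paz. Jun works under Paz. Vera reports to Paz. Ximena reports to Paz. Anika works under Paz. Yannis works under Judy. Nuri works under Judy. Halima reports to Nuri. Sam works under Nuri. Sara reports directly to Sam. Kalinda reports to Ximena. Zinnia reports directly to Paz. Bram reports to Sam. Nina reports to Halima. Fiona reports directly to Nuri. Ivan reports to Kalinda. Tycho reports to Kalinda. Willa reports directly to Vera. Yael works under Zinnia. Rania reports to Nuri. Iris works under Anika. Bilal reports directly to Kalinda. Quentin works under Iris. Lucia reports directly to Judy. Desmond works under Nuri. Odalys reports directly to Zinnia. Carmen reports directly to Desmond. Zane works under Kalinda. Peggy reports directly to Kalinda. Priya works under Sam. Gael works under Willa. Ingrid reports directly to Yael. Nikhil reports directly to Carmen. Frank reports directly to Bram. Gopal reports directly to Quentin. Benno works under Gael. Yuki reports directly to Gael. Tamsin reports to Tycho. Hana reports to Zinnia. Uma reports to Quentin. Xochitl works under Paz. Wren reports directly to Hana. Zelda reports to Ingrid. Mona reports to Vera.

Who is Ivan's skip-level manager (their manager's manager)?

Ximena

Ivan reports to Kalinda, and Kalinda reports to Ximena. So Ivan's skip-level manager is Ximena.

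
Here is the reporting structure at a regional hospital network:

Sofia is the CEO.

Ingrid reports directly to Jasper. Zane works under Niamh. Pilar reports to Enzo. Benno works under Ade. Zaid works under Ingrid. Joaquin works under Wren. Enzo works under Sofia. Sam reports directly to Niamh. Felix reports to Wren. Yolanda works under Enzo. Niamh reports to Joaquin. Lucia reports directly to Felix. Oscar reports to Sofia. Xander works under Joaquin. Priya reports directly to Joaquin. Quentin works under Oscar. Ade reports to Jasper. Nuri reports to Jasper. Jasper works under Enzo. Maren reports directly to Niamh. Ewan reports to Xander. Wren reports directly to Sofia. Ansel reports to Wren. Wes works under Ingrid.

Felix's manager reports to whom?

Felix reports to Wren, and Wren reports to Sofia. So Felix's skip-level manager is Sofia.

Sofia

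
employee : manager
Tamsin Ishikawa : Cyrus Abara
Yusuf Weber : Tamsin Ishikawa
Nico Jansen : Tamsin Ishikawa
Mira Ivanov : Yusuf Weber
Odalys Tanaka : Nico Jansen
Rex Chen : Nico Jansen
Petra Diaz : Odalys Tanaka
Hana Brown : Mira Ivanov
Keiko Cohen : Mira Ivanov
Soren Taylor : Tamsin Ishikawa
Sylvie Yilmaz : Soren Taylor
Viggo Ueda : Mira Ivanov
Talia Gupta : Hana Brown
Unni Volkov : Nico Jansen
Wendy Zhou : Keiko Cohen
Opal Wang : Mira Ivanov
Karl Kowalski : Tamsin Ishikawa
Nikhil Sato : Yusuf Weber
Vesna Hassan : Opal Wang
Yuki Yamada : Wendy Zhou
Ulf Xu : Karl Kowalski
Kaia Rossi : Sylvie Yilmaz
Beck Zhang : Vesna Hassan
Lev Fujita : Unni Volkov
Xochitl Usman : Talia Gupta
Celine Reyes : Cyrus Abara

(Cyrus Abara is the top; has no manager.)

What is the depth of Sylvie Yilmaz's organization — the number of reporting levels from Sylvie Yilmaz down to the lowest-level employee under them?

The longest chain under Sylvie Yilmaz runs Sylvie Yilmaz → Kaia Rossi, which is 1 level below Sylvie Yilmaz.

1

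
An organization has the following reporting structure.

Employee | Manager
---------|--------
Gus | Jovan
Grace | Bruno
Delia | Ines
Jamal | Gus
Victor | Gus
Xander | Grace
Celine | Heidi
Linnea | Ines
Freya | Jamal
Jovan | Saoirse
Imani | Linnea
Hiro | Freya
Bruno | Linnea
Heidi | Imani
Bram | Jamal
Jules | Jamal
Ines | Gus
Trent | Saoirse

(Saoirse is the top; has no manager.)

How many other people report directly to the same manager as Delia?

1

Delia reports to Ines. Ines's other direct reports are Linnea — 1 peer.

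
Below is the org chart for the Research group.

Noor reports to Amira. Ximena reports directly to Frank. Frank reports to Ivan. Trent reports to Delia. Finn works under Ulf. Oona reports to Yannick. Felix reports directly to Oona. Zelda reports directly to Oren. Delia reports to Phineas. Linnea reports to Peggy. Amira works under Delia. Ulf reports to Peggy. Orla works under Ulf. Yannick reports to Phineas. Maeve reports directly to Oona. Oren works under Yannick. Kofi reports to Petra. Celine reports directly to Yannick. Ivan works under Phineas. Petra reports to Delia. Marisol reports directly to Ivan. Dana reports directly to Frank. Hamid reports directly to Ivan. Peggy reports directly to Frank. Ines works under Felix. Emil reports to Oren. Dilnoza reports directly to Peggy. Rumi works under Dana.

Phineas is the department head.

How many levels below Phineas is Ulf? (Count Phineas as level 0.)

4

Chain from Ulf up to Phineas: Ulf → Peggy → Frank → Ivan → Phineas. That is 4 steps up, so Ulf is 4 levels below Phineas.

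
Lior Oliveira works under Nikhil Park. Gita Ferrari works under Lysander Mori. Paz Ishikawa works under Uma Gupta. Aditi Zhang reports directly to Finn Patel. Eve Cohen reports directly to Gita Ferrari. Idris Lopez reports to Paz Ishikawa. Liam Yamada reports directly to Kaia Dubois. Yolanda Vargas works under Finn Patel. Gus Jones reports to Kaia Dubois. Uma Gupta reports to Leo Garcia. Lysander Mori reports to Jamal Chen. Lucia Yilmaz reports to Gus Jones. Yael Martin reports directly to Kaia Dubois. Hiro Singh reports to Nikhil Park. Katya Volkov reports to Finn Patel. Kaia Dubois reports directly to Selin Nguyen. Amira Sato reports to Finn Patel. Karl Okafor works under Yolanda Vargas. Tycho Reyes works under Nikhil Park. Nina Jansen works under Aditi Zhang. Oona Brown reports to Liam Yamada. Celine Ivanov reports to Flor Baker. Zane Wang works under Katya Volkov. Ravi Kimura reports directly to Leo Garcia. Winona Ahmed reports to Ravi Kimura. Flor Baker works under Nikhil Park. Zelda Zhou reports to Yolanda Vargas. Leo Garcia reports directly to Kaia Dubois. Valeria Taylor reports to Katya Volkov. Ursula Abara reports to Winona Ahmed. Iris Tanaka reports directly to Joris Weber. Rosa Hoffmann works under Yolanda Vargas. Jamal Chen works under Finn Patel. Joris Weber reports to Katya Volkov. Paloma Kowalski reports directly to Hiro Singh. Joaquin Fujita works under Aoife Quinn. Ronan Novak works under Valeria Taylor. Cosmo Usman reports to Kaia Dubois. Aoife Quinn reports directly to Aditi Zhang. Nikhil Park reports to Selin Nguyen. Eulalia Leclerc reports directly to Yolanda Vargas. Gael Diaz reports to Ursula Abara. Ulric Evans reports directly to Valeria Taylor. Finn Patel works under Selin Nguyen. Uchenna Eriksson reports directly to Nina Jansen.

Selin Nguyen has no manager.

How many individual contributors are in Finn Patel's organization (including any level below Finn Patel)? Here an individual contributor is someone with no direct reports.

The people in Finn Patel's organization with no one reporting to them are Amira Sato, Eve Cohen, Joaquin Fujita, Uchenna Eriksson, Iris Tanaka, Zane Wang, Ronan Novak, Ulric Evans, Zelda Zhou, Eulalia Leclerc, Karl Okafor, Rosa Hoffmann. That is 12.

12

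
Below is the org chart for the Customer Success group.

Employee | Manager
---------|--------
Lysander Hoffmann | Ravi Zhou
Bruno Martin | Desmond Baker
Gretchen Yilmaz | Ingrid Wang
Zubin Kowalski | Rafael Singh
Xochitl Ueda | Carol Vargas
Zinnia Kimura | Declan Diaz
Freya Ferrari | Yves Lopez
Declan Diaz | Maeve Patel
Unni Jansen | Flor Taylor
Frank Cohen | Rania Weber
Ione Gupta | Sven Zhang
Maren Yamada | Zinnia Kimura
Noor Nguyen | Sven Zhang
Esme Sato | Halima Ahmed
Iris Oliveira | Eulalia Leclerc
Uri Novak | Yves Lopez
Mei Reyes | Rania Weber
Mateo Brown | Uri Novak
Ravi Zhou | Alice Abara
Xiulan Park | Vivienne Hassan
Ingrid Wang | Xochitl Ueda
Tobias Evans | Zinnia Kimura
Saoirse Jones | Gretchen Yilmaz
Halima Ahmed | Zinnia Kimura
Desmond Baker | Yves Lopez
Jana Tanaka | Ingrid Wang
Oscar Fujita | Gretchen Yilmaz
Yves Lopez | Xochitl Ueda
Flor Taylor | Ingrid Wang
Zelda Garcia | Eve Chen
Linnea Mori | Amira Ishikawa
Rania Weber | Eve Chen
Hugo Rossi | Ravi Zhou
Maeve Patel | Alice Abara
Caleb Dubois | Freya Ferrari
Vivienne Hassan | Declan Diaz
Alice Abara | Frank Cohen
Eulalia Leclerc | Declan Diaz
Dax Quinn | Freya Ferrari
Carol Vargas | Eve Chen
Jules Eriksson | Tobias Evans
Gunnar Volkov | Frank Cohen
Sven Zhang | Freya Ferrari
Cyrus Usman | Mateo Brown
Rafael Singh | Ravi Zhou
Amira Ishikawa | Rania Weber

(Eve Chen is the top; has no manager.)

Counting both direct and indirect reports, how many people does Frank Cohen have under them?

Frank Cohen directly manages Alice Abara, Gunnar Volkov. Under Alice Abara: Ravi Zhou, Lysander Hoffmann, Hugo Rossi, Rafael Singh, Zubin Kowalski, Maeve Patel, Declan Diaz, Zinnia Kimura, Halima Ahmed, Esme Sato, Maren Yamada, Tobias Evans, Jules Eriksson, Eulalia Leclerc, Iris Oliveira, Vivienne Hassan, Xiulan Park (17). Gunnar Volkov has no reports. So Frank Cohen's organization is 2 direct reports plus everyone under them: 18 + 1 = 19.

19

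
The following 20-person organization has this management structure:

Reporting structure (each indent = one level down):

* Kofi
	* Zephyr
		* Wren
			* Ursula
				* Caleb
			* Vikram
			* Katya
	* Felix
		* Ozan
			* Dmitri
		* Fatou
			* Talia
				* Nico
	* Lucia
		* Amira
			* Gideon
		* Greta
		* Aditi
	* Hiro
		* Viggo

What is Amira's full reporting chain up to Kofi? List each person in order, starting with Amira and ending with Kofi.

Amira reports to Lucia. Lucia reports to Kofi. Kofi is at the top.

Amira -> Lucia -> Kofi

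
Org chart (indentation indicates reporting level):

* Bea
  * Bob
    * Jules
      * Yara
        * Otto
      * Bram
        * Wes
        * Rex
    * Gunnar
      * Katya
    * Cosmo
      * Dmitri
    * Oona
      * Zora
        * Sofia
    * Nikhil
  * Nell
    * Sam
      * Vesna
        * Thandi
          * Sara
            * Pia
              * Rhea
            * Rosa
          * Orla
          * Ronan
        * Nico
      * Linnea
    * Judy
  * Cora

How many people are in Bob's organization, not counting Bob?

Bob directly manages Jules, Gunnar, Cosmo, Oona, Nikhil. Under Jules: Bram, Rex, Wes, Yara, Otto (5). Under Gunnar: Katya (1). Under Cosmo: Dmitri (1). Under Oona: Zora, Sofia (2). Nikhil has no reports. So Bob's organization is 5 direct reports plus everyone under them: 6 + 2 + 2 + 3 + 1 = 14.

14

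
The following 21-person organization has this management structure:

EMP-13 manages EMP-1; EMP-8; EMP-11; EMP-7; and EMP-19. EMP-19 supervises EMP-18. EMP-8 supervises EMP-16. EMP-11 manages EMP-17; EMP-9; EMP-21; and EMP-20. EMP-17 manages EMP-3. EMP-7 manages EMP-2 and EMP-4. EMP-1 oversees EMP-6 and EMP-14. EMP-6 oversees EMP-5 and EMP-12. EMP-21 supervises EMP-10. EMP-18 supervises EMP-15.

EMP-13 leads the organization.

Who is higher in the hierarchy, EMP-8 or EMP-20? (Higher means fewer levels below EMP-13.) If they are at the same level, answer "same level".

EMP-8 is 1 level below EMP-13; EMP-20 is 2. EMP-8 is higher.

EMP-8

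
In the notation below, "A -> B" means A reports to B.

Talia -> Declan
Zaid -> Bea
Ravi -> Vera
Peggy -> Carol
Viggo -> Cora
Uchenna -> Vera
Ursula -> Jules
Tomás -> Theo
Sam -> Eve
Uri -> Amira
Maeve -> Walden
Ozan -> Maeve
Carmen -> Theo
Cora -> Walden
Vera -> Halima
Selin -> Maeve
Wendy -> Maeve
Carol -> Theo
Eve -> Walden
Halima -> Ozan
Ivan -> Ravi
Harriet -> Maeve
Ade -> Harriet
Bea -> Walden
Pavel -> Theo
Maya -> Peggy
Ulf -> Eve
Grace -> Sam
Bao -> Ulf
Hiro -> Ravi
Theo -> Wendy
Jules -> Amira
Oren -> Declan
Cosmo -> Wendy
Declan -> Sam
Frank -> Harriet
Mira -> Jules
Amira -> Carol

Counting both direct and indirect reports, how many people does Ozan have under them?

Ozan directly manages Halima. Under Halima: Vera, Uchenna, Ravi, Ivan, Hiro (5). That's 6 in total.

6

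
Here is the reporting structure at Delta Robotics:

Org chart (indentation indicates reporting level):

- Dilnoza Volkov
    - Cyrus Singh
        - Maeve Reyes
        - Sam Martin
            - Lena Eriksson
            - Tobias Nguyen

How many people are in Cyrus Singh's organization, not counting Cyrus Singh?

4

Cyrus Singh directly manages Maeve Reyes, Sam Martin. Maeve Reyes has no reports. Under Sam Martin: Tobias Nguyen, Lena Eriksson (2). So Cyrus Singh's organization is 2 direct reports plus everyone under them: 1 + 3 = 4.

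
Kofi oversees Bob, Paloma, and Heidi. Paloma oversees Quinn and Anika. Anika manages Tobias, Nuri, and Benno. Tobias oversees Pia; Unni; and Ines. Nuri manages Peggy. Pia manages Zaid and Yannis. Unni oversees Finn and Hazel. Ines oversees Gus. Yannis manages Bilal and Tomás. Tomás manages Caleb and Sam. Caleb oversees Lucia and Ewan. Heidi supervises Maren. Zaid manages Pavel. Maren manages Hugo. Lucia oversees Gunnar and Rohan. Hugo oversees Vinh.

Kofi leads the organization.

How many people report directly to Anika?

3

Anika directly manages Tobias, Nuri, Benno. That is 3 direct reports.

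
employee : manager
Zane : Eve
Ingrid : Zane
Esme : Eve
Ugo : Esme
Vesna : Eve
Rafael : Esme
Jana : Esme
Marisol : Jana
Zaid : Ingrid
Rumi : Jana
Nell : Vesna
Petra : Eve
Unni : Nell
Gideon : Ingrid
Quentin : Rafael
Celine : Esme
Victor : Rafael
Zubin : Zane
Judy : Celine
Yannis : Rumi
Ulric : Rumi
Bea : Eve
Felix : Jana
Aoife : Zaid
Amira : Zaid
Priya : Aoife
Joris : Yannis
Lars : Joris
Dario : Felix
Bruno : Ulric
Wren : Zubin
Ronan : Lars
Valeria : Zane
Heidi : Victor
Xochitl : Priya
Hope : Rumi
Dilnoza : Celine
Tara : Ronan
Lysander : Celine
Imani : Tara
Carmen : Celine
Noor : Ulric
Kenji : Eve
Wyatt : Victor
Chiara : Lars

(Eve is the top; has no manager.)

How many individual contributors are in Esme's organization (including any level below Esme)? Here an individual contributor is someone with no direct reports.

15

The people in Esme's organization with no one reporting to them are Carmen, Lysander, Dilnoza, Judy, Dario, Hope, Noor, Bruno, Chiara, Imani, Marisol, Wyatt, Heidi, Quentin, Ugo. That is 15.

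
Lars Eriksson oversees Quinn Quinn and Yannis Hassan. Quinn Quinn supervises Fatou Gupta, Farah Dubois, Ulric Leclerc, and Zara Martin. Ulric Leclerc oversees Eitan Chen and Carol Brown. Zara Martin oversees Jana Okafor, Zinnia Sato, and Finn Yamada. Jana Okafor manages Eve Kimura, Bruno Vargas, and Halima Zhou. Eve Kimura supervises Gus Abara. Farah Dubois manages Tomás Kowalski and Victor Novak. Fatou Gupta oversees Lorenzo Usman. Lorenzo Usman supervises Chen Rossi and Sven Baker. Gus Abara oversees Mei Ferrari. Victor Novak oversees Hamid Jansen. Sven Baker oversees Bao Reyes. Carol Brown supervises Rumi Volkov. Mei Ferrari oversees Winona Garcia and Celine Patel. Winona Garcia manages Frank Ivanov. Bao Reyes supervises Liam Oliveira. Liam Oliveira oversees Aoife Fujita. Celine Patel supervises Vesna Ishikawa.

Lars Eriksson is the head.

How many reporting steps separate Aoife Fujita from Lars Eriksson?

Chain from Aoife Fujita up to Lars Eriksson: Aoife Fujita → Liam Oliveira → Bao Reyes → Sven Baker → Lorenzo Usman → Fatou Gupta → Quinn Quinn → Lars Eriksson. That is 7 steps up, so Aoife Fujita is 7 levels below Lars Eriksson.

7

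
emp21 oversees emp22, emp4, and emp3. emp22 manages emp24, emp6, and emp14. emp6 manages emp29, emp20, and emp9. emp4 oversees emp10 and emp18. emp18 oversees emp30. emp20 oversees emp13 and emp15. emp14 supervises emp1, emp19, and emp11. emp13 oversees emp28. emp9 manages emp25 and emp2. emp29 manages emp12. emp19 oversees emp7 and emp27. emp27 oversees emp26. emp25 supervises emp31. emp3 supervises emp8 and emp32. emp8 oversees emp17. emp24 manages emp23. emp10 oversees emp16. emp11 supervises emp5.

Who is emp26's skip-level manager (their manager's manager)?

emp19

emp26 reports to emp27, and emp27 reports to emp19. So emp26's skip-level manager is emp19.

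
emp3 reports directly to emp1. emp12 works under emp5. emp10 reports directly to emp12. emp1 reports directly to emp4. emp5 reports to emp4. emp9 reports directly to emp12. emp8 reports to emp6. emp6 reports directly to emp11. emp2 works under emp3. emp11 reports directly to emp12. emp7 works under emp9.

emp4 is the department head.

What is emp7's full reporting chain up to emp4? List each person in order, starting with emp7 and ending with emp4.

emp7 reports to emp9. emp9 reports to emp12. emp12 reports to emp5. emp5 reports to emp4. emp4 is at the top.

emp7 -> emp9 -> emp12 -> emp5 -> emp4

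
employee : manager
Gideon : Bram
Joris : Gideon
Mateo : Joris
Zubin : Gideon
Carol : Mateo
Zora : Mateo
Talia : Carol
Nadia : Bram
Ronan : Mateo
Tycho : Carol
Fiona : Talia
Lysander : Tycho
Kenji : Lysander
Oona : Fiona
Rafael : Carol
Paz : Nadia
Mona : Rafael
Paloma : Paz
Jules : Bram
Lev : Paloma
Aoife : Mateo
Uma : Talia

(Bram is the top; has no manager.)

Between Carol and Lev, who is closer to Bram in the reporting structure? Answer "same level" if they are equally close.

Both Carol and Lev are 4 levels below Bram.

same level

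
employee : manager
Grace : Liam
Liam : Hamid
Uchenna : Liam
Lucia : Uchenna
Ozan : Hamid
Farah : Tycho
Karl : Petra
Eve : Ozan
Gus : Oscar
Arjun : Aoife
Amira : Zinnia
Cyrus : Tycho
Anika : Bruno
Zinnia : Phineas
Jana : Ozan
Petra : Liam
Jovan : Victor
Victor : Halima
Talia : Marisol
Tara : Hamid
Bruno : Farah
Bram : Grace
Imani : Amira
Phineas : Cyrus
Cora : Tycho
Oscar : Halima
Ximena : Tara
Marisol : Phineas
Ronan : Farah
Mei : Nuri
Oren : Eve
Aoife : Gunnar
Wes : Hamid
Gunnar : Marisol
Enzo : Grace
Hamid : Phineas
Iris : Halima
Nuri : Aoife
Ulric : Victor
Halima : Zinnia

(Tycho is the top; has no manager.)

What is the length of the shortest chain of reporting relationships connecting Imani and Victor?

4

Imani is 2 levels below Zinnia, and Victor is 2 levels below Zinnia (their lowest common manager). The shortest path runs up from Imani to Zinnia and back down to Victor: 2 + 2 = 4 links.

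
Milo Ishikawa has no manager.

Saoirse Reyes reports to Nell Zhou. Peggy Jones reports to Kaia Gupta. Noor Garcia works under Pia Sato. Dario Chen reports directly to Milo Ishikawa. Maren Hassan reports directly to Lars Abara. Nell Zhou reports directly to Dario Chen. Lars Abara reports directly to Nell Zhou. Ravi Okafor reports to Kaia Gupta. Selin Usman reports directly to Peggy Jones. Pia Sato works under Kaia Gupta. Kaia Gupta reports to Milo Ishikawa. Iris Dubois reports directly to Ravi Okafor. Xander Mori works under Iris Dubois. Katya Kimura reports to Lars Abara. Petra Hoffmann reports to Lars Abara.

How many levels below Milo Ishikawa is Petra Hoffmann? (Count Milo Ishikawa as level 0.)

Chain from Petra Hoffmann up to Milo Ishikawa: Petra Hoffmann → Lars Abara → Nell Zhou → Dario Chen → Milo Ishikawa. That is 4 steps up, so Petra Hoffmann is 4 levels below Milo Ishikawa.

4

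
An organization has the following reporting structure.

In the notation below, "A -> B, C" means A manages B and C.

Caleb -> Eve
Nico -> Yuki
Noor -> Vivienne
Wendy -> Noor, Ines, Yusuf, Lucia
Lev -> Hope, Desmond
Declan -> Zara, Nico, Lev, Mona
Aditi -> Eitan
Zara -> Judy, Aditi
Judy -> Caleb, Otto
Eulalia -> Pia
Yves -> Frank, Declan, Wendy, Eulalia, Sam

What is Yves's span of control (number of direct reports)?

5

Yves directly manages Frank, Declan, Wendy, Eulalia, Sam. That is 5 direct reports.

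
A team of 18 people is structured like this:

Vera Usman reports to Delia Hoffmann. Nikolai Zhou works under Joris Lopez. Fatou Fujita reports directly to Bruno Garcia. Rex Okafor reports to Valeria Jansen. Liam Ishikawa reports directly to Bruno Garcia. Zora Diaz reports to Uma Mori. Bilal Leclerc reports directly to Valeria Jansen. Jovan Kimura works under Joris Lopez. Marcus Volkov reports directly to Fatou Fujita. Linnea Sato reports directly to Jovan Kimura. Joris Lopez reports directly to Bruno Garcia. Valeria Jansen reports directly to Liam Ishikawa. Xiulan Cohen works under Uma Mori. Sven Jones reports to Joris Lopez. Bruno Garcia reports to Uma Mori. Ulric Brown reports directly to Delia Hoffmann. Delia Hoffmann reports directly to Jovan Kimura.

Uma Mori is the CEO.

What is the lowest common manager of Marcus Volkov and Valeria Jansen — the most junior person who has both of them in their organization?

Bruno Garcia

Marcus Volkov's chain of managers is Fatou Fujita, Bruno Garcia, Uma Mori. Valeria Jansen's chain of managers is Liam Ishikawa, Bruno Garcia, Uma Mori. The first manager that appears in both chains is Bruno Garcia.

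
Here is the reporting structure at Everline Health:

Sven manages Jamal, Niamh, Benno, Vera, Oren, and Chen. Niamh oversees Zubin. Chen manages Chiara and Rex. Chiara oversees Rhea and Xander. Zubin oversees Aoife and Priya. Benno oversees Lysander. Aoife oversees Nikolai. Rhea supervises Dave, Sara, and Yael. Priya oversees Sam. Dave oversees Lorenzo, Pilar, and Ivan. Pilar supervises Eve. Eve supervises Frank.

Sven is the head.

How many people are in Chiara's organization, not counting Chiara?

10

Chiara directly manages Rhea, Xander. Under Rhea: Yael, Sara, Dave, Ivan, Lorenzo, Pilar, Eve, Frank (8). Xander has no reports. So Chiara's organization is 2 direct reports plus everyone under them: 9 + 1 = 10.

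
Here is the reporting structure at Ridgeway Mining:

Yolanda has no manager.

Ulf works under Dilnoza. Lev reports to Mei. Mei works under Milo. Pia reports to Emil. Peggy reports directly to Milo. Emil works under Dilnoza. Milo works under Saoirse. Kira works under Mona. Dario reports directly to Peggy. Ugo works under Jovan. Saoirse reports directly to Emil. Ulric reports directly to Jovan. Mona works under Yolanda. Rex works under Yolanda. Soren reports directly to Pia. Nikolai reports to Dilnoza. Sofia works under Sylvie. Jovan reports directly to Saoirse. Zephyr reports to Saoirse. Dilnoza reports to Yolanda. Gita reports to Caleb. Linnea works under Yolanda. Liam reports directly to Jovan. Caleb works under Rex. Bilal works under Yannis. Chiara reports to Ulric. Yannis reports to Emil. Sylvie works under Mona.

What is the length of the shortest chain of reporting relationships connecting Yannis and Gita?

Yannis is 3 levels below Yolanda, and Gita is 3 levels below Yolanda (their lowest common manager). The shortest path runs up from Yannis to Yolanda and back down to Gita: 3 + 3 = 6 links.

6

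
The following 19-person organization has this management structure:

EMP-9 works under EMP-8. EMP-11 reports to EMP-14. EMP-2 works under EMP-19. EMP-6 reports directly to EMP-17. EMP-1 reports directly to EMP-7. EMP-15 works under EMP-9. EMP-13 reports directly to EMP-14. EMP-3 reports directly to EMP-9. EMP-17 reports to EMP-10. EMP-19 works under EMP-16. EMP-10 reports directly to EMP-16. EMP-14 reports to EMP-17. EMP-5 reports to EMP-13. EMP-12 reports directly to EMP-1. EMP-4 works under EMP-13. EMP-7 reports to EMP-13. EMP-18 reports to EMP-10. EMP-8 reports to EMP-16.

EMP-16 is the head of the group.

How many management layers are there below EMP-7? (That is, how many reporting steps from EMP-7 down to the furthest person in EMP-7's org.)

2

The longest chain under EMP-7 runs EMP-7 → EMP-1 → EMP-12, which is 2 levels below EMP-7.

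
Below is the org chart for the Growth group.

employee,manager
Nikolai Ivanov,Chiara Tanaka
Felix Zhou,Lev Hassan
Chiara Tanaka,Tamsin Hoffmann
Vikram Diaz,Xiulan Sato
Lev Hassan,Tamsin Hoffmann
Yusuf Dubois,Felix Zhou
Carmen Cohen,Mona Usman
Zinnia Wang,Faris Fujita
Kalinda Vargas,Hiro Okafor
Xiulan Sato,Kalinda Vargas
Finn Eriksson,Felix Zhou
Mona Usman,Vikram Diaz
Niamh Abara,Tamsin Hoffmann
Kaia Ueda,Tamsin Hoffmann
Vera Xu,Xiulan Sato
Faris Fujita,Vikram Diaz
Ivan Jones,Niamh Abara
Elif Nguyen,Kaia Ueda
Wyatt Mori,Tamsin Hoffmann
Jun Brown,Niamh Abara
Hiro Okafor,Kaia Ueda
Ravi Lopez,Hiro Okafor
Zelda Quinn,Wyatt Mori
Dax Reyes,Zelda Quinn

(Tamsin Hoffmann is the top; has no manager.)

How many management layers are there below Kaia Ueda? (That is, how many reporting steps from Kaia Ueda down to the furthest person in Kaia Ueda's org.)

The longest chain under Kaia Ueda runs Kaia Ueda → Hiro Okafor → Kalinda Vargas → Xiulan Sato → Vikram Diaz → Mona Usman → Carmen Cohen, which is 6 levels below Kaia Ueda.

6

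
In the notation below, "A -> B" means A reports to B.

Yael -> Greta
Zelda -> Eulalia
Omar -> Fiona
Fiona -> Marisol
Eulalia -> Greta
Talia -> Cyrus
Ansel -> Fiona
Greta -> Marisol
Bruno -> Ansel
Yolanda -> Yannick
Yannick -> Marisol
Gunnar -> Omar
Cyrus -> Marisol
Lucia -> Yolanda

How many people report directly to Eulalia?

Eulalia directly manages Zelda. That is 1 direct report.

1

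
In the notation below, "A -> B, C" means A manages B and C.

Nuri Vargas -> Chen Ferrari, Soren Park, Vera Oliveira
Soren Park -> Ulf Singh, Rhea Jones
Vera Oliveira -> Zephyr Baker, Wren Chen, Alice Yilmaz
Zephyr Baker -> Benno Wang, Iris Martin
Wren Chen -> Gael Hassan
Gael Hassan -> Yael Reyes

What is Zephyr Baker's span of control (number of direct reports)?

2

Zephyr Baker directly manages Benno Wang, Iris Martin. That is 2 direct reports.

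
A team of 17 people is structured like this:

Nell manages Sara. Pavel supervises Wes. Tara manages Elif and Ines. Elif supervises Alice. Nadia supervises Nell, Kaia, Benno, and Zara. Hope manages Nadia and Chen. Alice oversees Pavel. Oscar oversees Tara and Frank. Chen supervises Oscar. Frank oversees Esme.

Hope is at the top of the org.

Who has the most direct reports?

Direct-report counts: Hope has 2; Chen has 1; Oscar has 2; Frank has 1; Tara has 2; Elif has 1; Alice has 1; Pavel has 1; Nadia has 4; Nell has 1. The largest is 4, held by Nadia.

Nadia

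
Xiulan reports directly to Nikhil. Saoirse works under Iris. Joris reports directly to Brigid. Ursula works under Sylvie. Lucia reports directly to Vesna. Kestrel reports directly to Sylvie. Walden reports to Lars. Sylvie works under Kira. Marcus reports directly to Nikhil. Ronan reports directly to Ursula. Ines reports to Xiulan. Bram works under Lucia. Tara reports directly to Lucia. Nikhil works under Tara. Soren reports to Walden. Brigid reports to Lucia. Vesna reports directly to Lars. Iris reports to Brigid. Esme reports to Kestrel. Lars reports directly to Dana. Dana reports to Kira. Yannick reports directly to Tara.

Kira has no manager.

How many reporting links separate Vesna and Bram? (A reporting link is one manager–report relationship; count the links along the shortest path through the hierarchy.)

Bram is in Vesna's organization: the chain from Bram up to Vesna is Bram → Lucia → Vesna, which is 2 links.

2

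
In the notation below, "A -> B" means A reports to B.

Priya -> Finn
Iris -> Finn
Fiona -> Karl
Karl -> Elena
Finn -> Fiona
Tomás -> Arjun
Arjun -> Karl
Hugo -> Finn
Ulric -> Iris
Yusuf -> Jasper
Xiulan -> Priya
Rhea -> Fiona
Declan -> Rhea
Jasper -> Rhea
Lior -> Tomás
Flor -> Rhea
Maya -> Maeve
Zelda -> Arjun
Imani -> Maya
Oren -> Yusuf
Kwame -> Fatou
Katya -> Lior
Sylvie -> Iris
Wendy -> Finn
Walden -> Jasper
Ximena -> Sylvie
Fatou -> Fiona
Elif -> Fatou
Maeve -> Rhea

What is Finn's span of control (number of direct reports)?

Finn directly manages Priya, Wendy, Iris, Hugo. That is 4 direct reports.

4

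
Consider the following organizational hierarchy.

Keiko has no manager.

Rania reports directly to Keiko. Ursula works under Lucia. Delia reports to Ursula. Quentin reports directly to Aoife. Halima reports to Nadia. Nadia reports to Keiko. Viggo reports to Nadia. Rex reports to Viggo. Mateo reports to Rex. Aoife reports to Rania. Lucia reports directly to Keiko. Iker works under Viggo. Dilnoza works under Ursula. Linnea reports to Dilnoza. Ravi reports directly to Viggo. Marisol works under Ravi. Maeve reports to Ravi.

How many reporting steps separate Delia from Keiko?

3

Chain from Delia up to Keiko: Delia → Ursula → Lucia → Keiko. That is 3 steps up, so Delia is 3 levels below Keiko.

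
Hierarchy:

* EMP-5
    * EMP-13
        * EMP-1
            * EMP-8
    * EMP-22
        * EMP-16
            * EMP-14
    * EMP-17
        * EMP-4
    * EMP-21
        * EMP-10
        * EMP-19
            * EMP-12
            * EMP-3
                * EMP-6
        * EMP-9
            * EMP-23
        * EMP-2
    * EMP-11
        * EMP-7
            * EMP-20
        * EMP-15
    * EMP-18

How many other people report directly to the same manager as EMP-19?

3

EMP-19 reports to EMP-21. EMP-21's other direct reports are EMP-10, EMP-9, EMP-2 — 3 peers.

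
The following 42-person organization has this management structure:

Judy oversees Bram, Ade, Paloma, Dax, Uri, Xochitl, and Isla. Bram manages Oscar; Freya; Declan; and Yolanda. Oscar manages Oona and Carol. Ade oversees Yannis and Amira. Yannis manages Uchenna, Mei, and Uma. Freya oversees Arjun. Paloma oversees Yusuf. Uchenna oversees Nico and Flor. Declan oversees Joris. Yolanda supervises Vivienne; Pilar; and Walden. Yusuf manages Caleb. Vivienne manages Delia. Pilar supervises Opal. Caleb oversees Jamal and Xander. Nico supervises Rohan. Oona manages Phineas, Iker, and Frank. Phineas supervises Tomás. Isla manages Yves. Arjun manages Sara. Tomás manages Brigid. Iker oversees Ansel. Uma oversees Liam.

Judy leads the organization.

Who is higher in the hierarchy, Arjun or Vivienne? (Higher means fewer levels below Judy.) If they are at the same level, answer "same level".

Both Arjun and Vivienne are 3 levels below Judy.

same level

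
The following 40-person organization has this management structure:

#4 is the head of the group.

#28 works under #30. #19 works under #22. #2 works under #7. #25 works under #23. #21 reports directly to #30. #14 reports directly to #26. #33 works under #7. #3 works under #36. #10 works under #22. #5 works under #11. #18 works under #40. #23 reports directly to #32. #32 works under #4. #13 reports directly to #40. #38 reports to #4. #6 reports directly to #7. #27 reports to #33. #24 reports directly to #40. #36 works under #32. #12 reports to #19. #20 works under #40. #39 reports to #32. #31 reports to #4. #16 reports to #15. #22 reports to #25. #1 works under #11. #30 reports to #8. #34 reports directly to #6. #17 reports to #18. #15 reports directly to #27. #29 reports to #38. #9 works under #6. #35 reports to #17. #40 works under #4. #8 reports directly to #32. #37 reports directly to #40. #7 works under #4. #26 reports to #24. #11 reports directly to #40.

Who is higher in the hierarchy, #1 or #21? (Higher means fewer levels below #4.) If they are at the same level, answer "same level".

#1

#1 is 3 levels below #4; #21 is 4. #1 is higher.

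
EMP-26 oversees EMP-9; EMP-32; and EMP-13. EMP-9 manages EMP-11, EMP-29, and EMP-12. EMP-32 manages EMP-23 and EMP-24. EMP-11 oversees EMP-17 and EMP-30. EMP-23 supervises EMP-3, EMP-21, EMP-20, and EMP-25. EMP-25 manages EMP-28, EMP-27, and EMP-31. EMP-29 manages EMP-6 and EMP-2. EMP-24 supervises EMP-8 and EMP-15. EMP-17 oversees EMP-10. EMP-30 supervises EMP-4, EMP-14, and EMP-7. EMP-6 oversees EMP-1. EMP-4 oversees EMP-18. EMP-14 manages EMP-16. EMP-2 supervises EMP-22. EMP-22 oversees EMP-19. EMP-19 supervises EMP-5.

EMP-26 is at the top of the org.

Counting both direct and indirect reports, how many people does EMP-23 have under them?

EMP-23 directly manages EMP-25, EMP-21, EMP-20, EMP-3. Under EMP-25: EMP-27, EMP-31, EMP-28 (3). EMP-21 has no reports. EMP-20 has no reports. EMP-3 has no reports. So EMP-23's organization is 4 direct reports plus everyone under them: 4 + 1 + 1 + 1 = 7.

7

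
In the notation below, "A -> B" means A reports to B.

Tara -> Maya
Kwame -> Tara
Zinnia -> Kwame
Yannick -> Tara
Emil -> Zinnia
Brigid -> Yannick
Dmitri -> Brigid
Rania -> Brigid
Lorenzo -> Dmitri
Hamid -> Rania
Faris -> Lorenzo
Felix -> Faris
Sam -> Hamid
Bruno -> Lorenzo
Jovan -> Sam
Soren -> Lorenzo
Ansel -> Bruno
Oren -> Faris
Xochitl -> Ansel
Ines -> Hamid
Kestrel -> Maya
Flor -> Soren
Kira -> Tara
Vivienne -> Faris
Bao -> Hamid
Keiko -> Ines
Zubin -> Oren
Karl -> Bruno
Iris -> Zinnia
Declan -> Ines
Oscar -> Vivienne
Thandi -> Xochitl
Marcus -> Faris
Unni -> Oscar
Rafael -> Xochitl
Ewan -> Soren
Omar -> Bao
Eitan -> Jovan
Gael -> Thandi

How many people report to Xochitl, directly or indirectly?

3

Xochitl directly manages Thandi, Rafael. Under Thandi: Gael (1). Rafael has no reports. So Xochitl's organization is 2 direct reports plus everyone under them: 2 + 1 = 3.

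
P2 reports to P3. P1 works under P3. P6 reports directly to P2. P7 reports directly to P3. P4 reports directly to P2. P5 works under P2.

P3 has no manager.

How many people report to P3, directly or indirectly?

P3 directly manages P2, P7, P1. Under P2: P5, P6, P4 (3). P7 has no reports. P1 has no reports. So P3's organization is 3 direct reports plus everyone under them: 4 + 1 + 1 = 6.

6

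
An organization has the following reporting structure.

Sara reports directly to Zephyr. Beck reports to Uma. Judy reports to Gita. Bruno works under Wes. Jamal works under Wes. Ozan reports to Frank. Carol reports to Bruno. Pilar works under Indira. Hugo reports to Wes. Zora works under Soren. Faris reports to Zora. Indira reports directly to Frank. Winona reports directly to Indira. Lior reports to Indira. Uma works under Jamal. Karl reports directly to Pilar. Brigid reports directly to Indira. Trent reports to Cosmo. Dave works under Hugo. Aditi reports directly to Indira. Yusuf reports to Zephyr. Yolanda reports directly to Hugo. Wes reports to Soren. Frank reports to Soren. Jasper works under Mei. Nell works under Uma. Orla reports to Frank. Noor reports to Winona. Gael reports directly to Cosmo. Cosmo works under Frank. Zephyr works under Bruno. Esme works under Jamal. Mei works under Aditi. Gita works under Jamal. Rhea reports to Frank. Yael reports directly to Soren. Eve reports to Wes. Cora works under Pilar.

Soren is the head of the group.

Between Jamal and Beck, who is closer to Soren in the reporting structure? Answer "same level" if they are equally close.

Jamal

Jamal is 2 levels below Soren; Beck is 4. Jamal is higher.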